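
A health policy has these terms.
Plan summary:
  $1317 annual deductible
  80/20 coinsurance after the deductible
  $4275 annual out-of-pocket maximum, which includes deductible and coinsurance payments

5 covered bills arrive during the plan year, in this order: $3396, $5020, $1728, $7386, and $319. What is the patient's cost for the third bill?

#1 ($3396): $1317 finishes the deductible; $2079 goes to coinsurance; patient's 20% is $415.80. Patient pays $1732.80; OOP now $1732.80.
#2 ($5020): 20% coinsurance on $5020 = $1004. Patient owes $1004 (running OOP $2736.80).
#3 ($1728): deductible met; 20% of $1728 = $345.60. Cost to patient: $345.60. OOP to date $3082.40.

$345.60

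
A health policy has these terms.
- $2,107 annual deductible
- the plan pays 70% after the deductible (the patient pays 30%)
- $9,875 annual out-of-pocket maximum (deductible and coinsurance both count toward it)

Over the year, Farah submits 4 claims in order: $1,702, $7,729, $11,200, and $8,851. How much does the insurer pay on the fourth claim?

Bill 1, $1,702: entire amount goes to the deductible. Patient owes $1,702 (running OOP $1,702). Insurer: $1,702 − $1,702 = $0.
Bill 2, $7,729: $405 to deductible, leaving $7,324; coinsurance $7,324 × 30% = $2,197.20. Cost to patient: $2,602.20. OOP to date $4,304.20. Insurer: $7,729 − $2,602.20 = $5,126.80.
Bill 3, $11,200: deductible already satisfied, so patient's share is 30% × $11,200 = $3,360. Patient owes $3,360 (running OOP $7,664.20). Plan pays $11,200 − $3,360 = $7,840.
Bill 4, $8,851: deductible met; 30% of $8,851 = $2,655.30. OOP would hit $10,319.50 > $9,875, so the cap limits the patient to $9,875 − $7,664.20 = $2,210.80. Plan pays $8,851 − $2,210.80 = $6,640.20.

$6,640.20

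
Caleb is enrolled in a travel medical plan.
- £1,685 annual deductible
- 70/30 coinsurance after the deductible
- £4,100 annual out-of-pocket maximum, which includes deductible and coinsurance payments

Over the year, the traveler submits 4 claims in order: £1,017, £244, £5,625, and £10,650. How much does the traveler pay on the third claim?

£1,984.30

#1 (£1,017): entire amount goes to the deductible. Traveler pays £1,017; OOP now £1,017.
#2 (£244): entire amount goes to the deductible. Traveler pays £244; OOP now £1,261.
#3 (£5,625): £424 to deductible, leaving £5,201; traveler's 30% is £1,560.30. Traveler pays £1,984.30; OOP now £3,245.30.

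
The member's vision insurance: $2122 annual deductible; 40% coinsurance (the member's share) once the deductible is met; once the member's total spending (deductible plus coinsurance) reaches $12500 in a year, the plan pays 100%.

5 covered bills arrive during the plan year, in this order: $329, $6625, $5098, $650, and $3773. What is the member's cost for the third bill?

$2039.20

#1 ($329): entire amount goes to the deductible. Member pays $329; OOP now $329.
#2 ($6625): $1793 finishes the deductible; $4832 goes to coinsurance; 40% of $4832 = $1932.80. Cost to member: $3725.80. OOP to date $4054.80.
#3 ($5098): 40% coinsurance on $5098 = $2039.20. Member owes $2039.20 (running OOP $6094).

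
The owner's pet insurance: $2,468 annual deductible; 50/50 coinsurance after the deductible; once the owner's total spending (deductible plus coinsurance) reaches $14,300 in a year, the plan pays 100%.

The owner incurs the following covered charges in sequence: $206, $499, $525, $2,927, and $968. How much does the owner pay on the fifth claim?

Claim 1 ($206): entire amount goes to the deductible. Cost to owner: $206. OOP to date $206.
Claim 2 ($499): entire amount goes to the deductible. Owner pays $499; OOP now $705.
Claim 3 ($525): all of it applies to the deductible. Cost to owner: $525. OOP to date $1,230.
Claim 4 ($2,927): $1,238 finishes the deductible; $1,689 goes to coinsurance; owner's 50% is $844.50. Owner owes $2,082.50 (running OOP $3,312.50).
Claim 5 ($968): 50% coinsurance on $968 = $484. Cost to owner: $484. OOP to date $3,796.50.

$484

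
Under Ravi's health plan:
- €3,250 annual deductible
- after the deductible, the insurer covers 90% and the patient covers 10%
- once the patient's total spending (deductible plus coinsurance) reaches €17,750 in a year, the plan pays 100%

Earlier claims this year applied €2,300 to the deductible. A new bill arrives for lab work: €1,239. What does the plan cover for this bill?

€260.10

Deductible still to meet: €3,250 − €2,300 = €950.
After the €950 deductible portion, €1,239 − €950 = €289 is subject to coinsurance.
Coinsurance: €289 × 10% = €28.90.
So the patient owes €950 + €28.90 = €978.90 before any cap.
Total out-of-pocket so far would be €2,300 + €978.90 = €3,278.90, below the €17,750 cap — no reduction.
Insurer pays the balance: €1,239 − €978.90 = €260.10.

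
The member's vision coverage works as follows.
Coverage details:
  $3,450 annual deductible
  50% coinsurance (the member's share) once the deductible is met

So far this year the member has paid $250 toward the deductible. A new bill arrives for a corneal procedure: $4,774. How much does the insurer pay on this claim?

$787

Deductible still to meet: $3,450 − $250 = $3,200.
After the $3,200 deductible portion, $4,774 − $3,200 = $1,574 is subject to coinsurance.
Coinsurance: $1,574 × 50% = $787.
So the member owes $3,200 + $787 = $3,987.
The plan picks up $4,774 − $3,987 = $787.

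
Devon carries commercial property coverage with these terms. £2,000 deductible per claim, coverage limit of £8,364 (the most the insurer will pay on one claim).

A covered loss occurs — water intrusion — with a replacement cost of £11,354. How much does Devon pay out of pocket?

£2,990

After the deductible, £11,354 − £2,000 = £9,354 remains.
£9,354 exceeds the £8,364 limit, so the insurer pays the limit: £8,364.
Out of pocket: £11,354 − £8,364 = £2,990.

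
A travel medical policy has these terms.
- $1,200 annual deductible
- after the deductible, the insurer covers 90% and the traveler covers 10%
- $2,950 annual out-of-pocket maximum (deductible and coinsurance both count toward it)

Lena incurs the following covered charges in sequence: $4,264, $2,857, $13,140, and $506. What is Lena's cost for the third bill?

#1 ($4,264): $1,200 to deductible, leaving $3,064; 10% of $3,064 = $306.40. Cost to traveler: $1,506.40. OOP to date $1,506.40.
#2 ($2,857): 10% coinsurance on $2,857 = $285.70. Cost to traveler: $285.70. OOP to date $1,792.10.
#3 ($13,140): 10% coinsurance on $13,140 = $1,314. OOP would hit $3,106.10 > $2,950, so the cap limits the traveler to $2,950 − $1,792.10 = $1,157.90.

$1,157.90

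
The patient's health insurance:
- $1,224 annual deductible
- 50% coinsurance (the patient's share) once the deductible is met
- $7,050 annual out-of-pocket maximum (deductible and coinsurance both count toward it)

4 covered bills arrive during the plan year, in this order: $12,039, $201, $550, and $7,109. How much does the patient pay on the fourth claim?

$43

#1 ($12,039): deductible takes $1,224, $10,815 remains; coinsurance $10,815 × 50% = $5,407.50. Patient pays $6,631.50; OOP now $6,631.50.
#2 ($201): deductible already satisfied, so patient's share is 50% × $201 = $100.50. Patient pays $100.50; OOP now $6,732.
#3 ($550): 50% coinsurance on $550 = $275. Cost to patient: $275. OOP to date $7,007.
#4 ($7,109): deductible already satisfied, so patient's share is 50% × $7,109 = $3,554.50. Adding that to $7,007 gives $10,561.50, past the $7,050 cap; patient pays only $7,050 − $7,007 = $43.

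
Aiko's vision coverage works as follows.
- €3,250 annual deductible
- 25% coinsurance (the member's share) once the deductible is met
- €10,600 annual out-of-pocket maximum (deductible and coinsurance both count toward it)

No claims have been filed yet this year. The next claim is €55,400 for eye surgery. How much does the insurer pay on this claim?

€44,800

Deductible not yet touched, so the first €3,250 of the bill goes to the deductible.
After the €3,250 deductible portion, €55,400 − €3,250 = €52,150 is subject to coinsurance.
Member's 25% share of €52,150 is €13,037.50.
That puts the member's cost at €3,250 + €13,037.50 = €16,287.50 before any cap.
Year-to-date out-of-pocket would reach €0 + €16,287.50 = €16,287.50, above the €10,600 maximum, so the member pays only €10,600 − €0 = €10,600.
Insurer pays the balance: €55,400 − €10,600 = €44,800.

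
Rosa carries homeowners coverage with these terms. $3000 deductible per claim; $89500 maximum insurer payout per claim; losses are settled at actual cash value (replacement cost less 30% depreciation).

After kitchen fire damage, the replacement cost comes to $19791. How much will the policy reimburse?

At 30% depreciation, ACV = $19791 − $5937.30 = $13853.70.
After the deductible, $13853.70 − $3000 = $10853.70 remains.
That's under the $89500 cap, so the insurer reimburses the full $10853.70.

$10853.70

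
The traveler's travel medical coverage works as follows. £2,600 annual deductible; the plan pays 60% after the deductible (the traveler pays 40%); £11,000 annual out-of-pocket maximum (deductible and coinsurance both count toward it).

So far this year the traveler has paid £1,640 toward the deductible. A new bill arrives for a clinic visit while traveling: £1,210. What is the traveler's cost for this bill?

Deductible still to meet: £2,600 − £1,640 = £960.
The remaining £250 (= £1,210 − £960) moves to coinsurance.
Traveler's 40% share of £250 is £100.
So the traveler owes £960 + £100 = £1,060 before any cap.
Cumulative spending £1,640 + £1,060 = £2,700 stays under the £11,000 maximum.

£1,060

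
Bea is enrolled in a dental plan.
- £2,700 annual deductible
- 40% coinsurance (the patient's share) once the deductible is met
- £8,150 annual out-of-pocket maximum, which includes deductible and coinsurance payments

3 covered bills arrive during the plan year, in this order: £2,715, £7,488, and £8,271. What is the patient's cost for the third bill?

Claim 1 — £2,715: deductible takes £2,700, £15 remains; 40% of £15 = £6. Cost to patient: £2,706. OOP to date £2,706.
Claim 2 — £7,488: 40% coinsurance on £7,488 = £2,995.20. Patient pays £2,995.20; OOP now £5,701.20.
Claim 3 — £8,271: 40% coinsurance on £8,271 = £3,308.40. Adding that to £5,701.20 gives £9,009.60, past the £8,150 cap; patient pays only £8,150 − £5,701.20 = £2,448.80.

£2,448.80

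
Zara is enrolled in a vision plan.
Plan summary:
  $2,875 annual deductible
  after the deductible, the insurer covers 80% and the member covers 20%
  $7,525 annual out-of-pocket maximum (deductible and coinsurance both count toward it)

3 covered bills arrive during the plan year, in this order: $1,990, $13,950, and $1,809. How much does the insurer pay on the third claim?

$1,447.20

Claim 1 — $1,990: entire amount goes to the deductible. Member pays $1,990; OOP now $1,990. Insurer: $1,990 − $1,990 = $0.
Claim 2 — $13,950: deductible takes $885, $13,065 remains; coinsurance $13,065 × 20% = $2,613. Cost to member: $3,498. OOP to date $5,488. Insurer: $13,950 − $3,498 = $10,452.
Claim 3 — $1,809: deductible met; 20% of $1,809 = $361.80. Member pays $361.80; OOP now $5,849.80. Insurer: $1,809 − $361.80 = $1,447.20.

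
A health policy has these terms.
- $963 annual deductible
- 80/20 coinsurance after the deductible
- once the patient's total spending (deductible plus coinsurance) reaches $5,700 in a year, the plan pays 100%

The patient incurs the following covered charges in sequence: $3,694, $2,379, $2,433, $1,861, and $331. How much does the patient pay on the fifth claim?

$66.20

Claim 1 ($3,694): $963 to deductible, leaving $2,731; patient's 20% is $546.20. Patient pays $1,509.20; OOP now $1,509.20.
Claim 2 ($2,379): deductible already satisfied, so patient's share is 20% × $2,379 = $475.80. Cost to patient: $475.80. OOP to date $1,985.
Claim 3 ($2,433): deductible met; 20% of $2,433 = $486.60. Patient owes $486.60 (running OOP $2,471.60).
Claim 4 ($1,861): 20% coinsurance on $1,861 = $372.20. Cost to patient: $372.20. OOP to date $2,843.80.
Claim 5 ($331): 20% coinsurance on $331 = $66.20. Patient pays $66.20; OOP now $2,910.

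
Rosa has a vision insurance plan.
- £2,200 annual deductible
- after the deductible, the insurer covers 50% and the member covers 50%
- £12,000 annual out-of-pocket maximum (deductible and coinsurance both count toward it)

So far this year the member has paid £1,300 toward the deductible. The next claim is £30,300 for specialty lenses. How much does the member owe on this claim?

£1,300 of the £2,200 deductible is already met, leaving £900.
The remaining £29,400 (= £30,300 − £900) moves to coinsurance.
Coinsurance: £29,400 × 50% = £14,700.
That puts the member's cost at £900 + £14,700 = £15,600 before any cap.
That would bring total out-of-pocket to £16,900, past the £12,000 cap. The member is capped at £12,000 − £1,300 = £10,700 on this claim.

£10,700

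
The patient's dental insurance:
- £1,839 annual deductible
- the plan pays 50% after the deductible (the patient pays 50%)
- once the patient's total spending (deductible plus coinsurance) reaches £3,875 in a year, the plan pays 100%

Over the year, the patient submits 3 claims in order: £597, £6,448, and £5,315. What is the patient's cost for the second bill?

Claim 1 (£597): entire amount goes to the deductible. Patient owes £597 (running OOP £597).
Claim 2 (£6,448): £1,242 to deductible, leaving £5,206; patient's 50% is £2,603. Deductible plus coinsurance: £1,242 + £2,603 = £3,845. OOP would hit £4,442 > £3,875, so the cap limits the patient to £3,875 − £597 = £3,278.

£3,278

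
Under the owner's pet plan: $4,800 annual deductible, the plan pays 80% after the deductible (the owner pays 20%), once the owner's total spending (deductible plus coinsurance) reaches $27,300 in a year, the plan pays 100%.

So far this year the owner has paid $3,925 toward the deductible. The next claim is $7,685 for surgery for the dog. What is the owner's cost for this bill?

Remaining deductible: $4,800 − $3,925 = $875.
After the $875 deductible portion, $7,685 − $875 = $6,810 is subject to coinsurance.
20% of $6,810 = $1,362 falls to the owner.
Owner responsibility before any cap: $875 + $1,362 = $2,237.
Cumulative spending $3,925 + $2,237 = $6,162 stays under the $27,300 maximum.

$2,237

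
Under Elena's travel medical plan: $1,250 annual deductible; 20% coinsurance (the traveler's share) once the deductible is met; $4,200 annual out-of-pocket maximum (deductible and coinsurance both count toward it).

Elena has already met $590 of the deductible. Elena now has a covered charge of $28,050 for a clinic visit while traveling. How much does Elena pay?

$3,610

$590 of the $1,250 deductible is already met, leaving $660.
The remaining $27,390 (= $28,050 − $660) moves to coinsurance.
Traveler's 20% share of $27,390 is $5,478.
So the traveler owes $660 + $5,478 = $6,138 before any cap.
That would bring total out-of-pocket to $6,728, past the $4,200 cap. The traveler is capped at $4,200 − $590 = $3,610 on this claim.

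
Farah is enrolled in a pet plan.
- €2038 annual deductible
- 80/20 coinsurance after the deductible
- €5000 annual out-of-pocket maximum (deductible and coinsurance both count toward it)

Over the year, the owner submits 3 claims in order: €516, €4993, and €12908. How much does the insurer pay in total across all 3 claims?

Claim 1 — €516: fully absorbed by the deductible. Owner pays €516; OOP now €516. Insurer: €516 − €516 = €0.
Claim 2 — €4993: €1522 to deductible, leaving €3471; coinsurance €3471 × 20% = €694.20. Owner owes €2216.20 (running OOP €2732.20). Plan pays €4993 − €2216.20 = €2776.80.
Claim 3 — €12908: 20% coinsurance on €12908 = €2581.60. That would push OOP to €5313.80, over the €5000 cap, so owner pays €5000 − €2732.20 = €2267.80. Insurer: €12908 − €2267.80 = €10640.20.
Insurer total = bills − owner's total = €18417 − €5000 = €13417.

€13417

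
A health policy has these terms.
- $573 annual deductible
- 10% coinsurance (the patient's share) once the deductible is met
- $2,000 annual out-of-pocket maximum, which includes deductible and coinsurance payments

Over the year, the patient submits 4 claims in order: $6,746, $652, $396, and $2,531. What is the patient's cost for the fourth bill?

$253.10

Bill 1, $6,746: deductible takes $573, $6,173 remains; coinsurance $6,173 × 10% = $617.30. Patient owes $1,190.30 (running OOP $1,190.30).
Bill 2, $652: deductible already satisfied, so patient's share is 10% × $652 = $65.20. Patient owes $65.20 (running OOP $1,255.50).
Bill 3, $396: deductible already satisfied, so patient's share is 10% × $396 = $39.60. Patient owes $39.60 (running OOP $1,295.10).
Bill 4, $2,531: 10% coinsurance on $2,531 = $253.10. Patient owes $253.10 (running OOP $1,548.20).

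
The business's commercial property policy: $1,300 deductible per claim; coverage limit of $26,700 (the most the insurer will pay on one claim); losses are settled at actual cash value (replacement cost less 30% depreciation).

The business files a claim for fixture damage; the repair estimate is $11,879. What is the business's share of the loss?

$4,863.70

Actual cash value after 30% depreciation: $11,879 × 70% = $8,315.30.
Subtract the deductible: $8,315.30 − $1,300 = $7,015.30.
$7,015.30 ≤ $26,700, so the limit doesn't bind; insurer pays $7,015.30.
Business's share is the uncovered remainder: $11,879 − $7,015.30 = $4,863.70.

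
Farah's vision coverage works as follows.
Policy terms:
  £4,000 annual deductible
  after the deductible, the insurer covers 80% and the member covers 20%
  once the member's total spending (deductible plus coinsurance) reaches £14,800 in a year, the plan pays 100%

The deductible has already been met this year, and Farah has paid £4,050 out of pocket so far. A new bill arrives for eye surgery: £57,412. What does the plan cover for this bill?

£46,662

The deductible is already satisfied, so the full bill goes to coinsurance.
20% of £57,412 = £11,482.40 falls to the member.
Year-to-date out-of-pocket would reach £4,050 + £11,482.40 = £15,532.40, above the £14,800 maximum, so the member pays only £14,800 − £4,050 = £10,750.
The insurer covers the remainder: £57,412 − £10,750 = £46,662.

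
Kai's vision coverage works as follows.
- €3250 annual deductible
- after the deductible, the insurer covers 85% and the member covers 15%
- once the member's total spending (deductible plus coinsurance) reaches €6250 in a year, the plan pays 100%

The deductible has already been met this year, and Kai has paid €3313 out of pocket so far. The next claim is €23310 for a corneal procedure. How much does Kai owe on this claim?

€2937

The deductible is already satisfied, so the full bill goes to coinsurance.
15% of €23310 = €3496.50 falls to the member.
Adding €3496.50 to the €3313 already spent would give €6809.50, which exceeds the €6250 cap; the member pays just €6250 − €3313 = €2937.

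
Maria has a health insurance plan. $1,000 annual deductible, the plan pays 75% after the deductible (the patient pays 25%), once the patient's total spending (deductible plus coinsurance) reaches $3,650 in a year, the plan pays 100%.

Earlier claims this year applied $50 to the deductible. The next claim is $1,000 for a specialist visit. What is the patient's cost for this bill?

$962.50

Deductible still to meet: $1,000 − $50 = $950.
The remaining $50 (= $1,000 − $950) moves to coinsurance.
Patient's 25% share of $50 is $12.50.
So the patient owes $950 + $12.50 = $962.50 before any cap.
Total out-of-pocket so far would be $50 + $962.50 = $1,012.50, below the $3,650 cap — no reduction.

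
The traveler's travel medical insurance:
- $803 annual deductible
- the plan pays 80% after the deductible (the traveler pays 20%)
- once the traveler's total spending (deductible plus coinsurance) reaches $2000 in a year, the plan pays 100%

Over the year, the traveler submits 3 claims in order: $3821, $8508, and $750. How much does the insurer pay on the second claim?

Claim 1 ($3821): $803 finishes the deductible; $3018 goes to coinsurance; coinsurance $3018 × 20% = $603.60. Cost to traveler: $1406.60. OOP to date $1406.60. Plan pays $3821 − $1406.60 = $2414.40.
Claim 2 ($8508): deductible met; 20% of $8508 = $1701.60. That would push OOP to $3108.20, over the $2000 cap, so traveler pays $2000 − $1406.60 = $593.40. Insurer: $8508 − $593.40 = $7914.60.

$7914.60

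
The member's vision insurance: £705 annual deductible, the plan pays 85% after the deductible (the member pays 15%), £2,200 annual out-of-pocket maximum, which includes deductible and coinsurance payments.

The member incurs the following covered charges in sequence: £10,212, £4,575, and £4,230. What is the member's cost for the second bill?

£68.95

Claim 1 — £10,212: £705 finishes the deductible; £9,507 goes to coinsurance; 15% of £9,507 = £1,426.05. Member owes £2,131.05 (running OOP £2,131.05).
Claim 2 — £4,575: 15% coinsurance on £4,575 = £686.25. Adding that to £2,131.05 gives £2,817.30, past the £2,200 cap; member pays only £2,200 − £2,131.05 = £68.95.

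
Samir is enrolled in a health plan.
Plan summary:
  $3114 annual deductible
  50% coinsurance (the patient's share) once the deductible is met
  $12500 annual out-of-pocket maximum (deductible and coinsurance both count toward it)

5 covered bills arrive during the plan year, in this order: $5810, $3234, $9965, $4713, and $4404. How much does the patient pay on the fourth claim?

$1438.50

Claim 1 — $5810: deductible takes $3114, $2696 remains; patient's 50% is $1348. Patient pays $4462; OOP now $4462.
Claim 2 — $3234: deductible met; 50% of $3234 = $1617. Patient owes $1617 (running OOP $6079).
Claim 3 — $9965: deductible met; 50% of $9965 = $4982.50. Cost to patient: $4982.50. OOP to date $11061.50.
Claim 4 — $4713: deductible already satisfied, so patient's share is 50% × $4713 = $2356.50. That would push OOP to $13418, over the $12500 cap, so patient pays $12500 − $11061.50 = $1438.50.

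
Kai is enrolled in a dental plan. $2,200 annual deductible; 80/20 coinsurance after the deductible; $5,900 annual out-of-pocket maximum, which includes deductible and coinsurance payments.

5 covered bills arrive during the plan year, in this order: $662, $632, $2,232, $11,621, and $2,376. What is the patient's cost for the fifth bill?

$475.20

Bill 1, $662: all of it applies to the deductible. Cost to patient: $662. OOP to date $662.
Bill 2, $632: all of it applies to the deductible. Patient pays $632; OOP now $1,294.
Bill 3, $2,232: deductible takes $906, $1,326 remains; patient's 20% is $265.20. Cost to patient: $1,171.20. OOP to date $2,465.20.
Bill 4, $11,621: deductible already satisfied, so patient's share is 20% × $11,621 = $2,324.20. Patient pays $2,324.20; OOP now $4,789.40.
Bill 5, $2,376: deductible already satisfied, so patient's share is 20% × $2,376 = $475.20. Cost to patient: $475.20. OOP to date $5,264.60.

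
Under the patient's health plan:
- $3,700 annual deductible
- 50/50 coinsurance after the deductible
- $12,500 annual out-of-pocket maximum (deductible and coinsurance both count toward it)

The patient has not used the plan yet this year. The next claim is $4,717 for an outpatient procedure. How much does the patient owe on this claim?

$4,208.50

Deductible not yet touched, so the first $3,700 of the bill goes to the deductible.
After the $3,700 deductible portion, $4,717 − $3,700 = $1,017 is subject to coinsurance.
50% of $1,017 = $508.50 falls to the patient.
Patient responsibility before any cap: $3,700 + $508.50 = $4,208.50.
Total out-of-pocket so far would be $0 + $4,208.50 = $4,208.50, below the $12,500 cap — no reduction.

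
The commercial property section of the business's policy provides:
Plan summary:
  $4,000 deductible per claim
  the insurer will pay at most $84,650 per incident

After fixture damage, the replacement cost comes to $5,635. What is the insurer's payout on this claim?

After the deductible, $5,635 − $4,000 = $1,635 remains.
That's under the $84,650 cap, so the insurer reimburses the full $1,635.

$1,635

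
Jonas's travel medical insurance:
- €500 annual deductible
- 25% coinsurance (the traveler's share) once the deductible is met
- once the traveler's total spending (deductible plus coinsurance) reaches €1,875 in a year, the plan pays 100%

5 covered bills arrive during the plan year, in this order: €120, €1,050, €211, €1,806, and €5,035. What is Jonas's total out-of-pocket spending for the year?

Bill 1, €120: all of it applies to the deductible. Cost to traveler: €120. OOP to date €120.
Bill 2, €1,050: deductible takes €380, €670 remains; traveler's 25% is €167.50. Cost to traveler: €547.50. OOP to date €667.50.
Bill 3, €211: deductible already satisfied, so traveler's share is 25% × €211 = €52.75. Traveler pays €52.75; OOP now €720.25.
Bill 4, €1,806: 25% coinsurance on €1,806 = €451.50. Cost to traveler: €451.50. OOP to date €1,171.75.
Bill 5, €5,035: deductible met; 25% of €5,035 = €1,258.75. Adding that to €1,171.75 gives €2,430.50, past the €1,875 cap; traveler pays only €1,875 − €1,171.75 = €703.25.
Summing the traveler's payments: €120 + €547.50 + €52.75 + €451.50 + €703.25 = €1,875.

€1,875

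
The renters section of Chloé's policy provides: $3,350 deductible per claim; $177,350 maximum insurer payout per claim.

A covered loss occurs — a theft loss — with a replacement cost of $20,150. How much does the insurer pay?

Subtract the deductible: $20,150 − $3,350 = $16,800.
$16,800 ≤ $177,350, so the limit doesn't bind; insurer pays $16,800.

$16,800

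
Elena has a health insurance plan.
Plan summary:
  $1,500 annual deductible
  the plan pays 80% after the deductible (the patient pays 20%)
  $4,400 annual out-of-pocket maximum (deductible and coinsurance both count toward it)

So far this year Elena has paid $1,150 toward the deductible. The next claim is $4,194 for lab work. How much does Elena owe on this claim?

$1,150 of the $1,500 deductible is already met, leaving $350.
That leaves $4,194 − $350 = $3,844 for coinsurance.
Coinsurance: $3,844 × 20% = $768.80.
Patient responsibility before any cap: $350 + $768.80 = $1,118.80.
Total out-of-pocket so far would be $1,150 + $1,118.80 = $2,268.80, below the $4,400 cap — no reduction.

$1,118.80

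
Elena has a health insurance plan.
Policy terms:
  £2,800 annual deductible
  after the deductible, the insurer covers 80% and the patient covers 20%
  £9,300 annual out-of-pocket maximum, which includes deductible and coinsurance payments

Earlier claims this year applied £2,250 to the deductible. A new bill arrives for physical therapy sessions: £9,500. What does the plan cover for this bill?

£2,250 of the £2,800 deductible is already met, leaving £550.
That leaves £9,500 − £550 = £8,950 for coinsurance.
Patient's 20% share of £8,950 is £1,790.
That puts the patient's cost at £550 + £1,790 = £2,340 before any cap.
Year-to-date out-of-pocket becomes £2,250 + £2,340 = £4,590, still under the £9,300 maximum, so no cap applies.
Insurer pays the balance: £9,500 − £2,340 = £7,160.

£7,160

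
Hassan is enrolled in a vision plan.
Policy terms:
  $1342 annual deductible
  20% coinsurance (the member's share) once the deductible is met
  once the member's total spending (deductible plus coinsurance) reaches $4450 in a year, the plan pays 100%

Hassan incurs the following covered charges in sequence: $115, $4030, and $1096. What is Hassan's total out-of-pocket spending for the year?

Claim 1 — $115: entire amount goes to the deductible. Cost to member: $115. OOP to date $115.
Claim 2 — $4030: $1227 to deductible, leaving $2803; coinsurance $2803 × 20% = $560.60. Member pays $1787.60; OOP now $1902.60.
Claim 3 — $1096: deductible already satisfied, so member's share is 20% × $1096 = $219.20. Member pays $219.20; OOP now $2121.80.
Total paid by the member: $115 + $1787.60 + $219.20 = $2121.80.

$2121.80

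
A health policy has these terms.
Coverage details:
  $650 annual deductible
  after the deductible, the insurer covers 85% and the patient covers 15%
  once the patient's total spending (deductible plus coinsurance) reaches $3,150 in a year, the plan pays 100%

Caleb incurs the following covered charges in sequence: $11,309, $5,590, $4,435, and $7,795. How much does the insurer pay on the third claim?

$4,372.35

Claim 1 — $11,309: $650 to deductible, leaving $10,659; 15% of $10,659 = $1,598.85. Patient pays $2,248.85; OOP now $2,248.85. Insurer: $11,309 − $2,248.85 = $9,060.15.
Claim 2 — $5,590: 15% coinsurance on $5,590 = $838.50. Patient pays $838.50; OOP now $3,087.35. Insurer: $5,590 − $838.50 = $4,751.50.
Claim 3 — $4,435: deductible met; 15% of $4,435 = $665.25. Adding that to $3,087.35 gives $3,752.60, past the $3,150 cap; patient pays only $3,150 − $3,087.35 = $62.65. Insurer: $4,435 − $62.65 = $4,372.35.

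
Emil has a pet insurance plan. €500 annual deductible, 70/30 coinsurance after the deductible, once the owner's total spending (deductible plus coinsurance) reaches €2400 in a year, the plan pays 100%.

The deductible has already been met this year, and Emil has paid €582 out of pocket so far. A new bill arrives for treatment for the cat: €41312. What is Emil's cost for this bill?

€1818

With the deductible met, the entire €41312 is subject to coinsurance.
Coinsurance: €41312 × 30% = €12393.60.
That would bring total out-of-pocket to €12975.60, past the €2400 cap. The owner is capped at €2400 − €582 = €1818 on this claim.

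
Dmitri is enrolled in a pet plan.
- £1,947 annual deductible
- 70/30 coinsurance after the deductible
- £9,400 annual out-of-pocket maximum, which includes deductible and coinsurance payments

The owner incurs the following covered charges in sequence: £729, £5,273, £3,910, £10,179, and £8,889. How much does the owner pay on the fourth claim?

£3,053.70

#1 (£729): entire amount goes to the deductible. Owner pays £729; OOP now £729.
#2 (£5,273): deductible takes £1,218, £4,055 remains; owner's 30% is £1,216.50. Owner owes £2,434.50 (running OOP £3,163.50).
#3 (£3,910): deductible met; 30% of £3,910 = £1,173. Cost to owner: £1,173. OOP to date £4,336.50.
#4 (£10,179): deductible met; 30% of £10,179 = £3,053.70. Owner owes £3,053.70 (running OOP £7,390.20).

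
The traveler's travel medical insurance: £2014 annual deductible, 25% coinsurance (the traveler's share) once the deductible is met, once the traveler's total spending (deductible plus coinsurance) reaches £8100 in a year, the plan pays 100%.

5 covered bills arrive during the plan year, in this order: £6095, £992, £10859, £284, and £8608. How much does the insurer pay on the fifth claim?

Bill 1, £6095: £2014 to deductible, leaving £4081; coinsurance £4081 × 25% = £1020.25. Traveler pays £3034.25; OOP now £3034.25. Insurer: £6095 − £3034.25 = £3060.75.
Bill 2, £992: 25% coinsurance on £992 = £248. Traveler owes £248 (running OOP £3282.25). Insurer: £992 − £248 = £744.
Bill 3, £10859: deductible already satisfied, so traveler's share is 25% × £10859 = £2714.75. Traveler owes £2714.75 (running OOP £5997). Insurer: £10859 − £2714.75 = £8144.25.
Bill 4, £284: 25% coinsurance on £284 = £71. Cost to traveler: £71. OOP to date £6068. Plan pays £284 − £71 = £213.
Bill 5, £8608: 25% coinsurance on £8608 = £2152. OOP would hit £8220 > £8100, so the cap limits the traveler to £8100 − £6068 = £2032. Insurer: £8608 − £2032 = £6576.

£6576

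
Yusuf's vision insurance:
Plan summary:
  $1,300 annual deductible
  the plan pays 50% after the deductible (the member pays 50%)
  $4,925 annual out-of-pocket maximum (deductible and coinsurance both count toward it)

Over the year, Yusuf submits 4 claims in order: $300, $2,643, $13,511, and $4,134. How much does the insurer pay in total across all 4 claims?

$15,663

Bill 1, $300: entire amount goes to the deductible. Member pays $300; OOP now $300. Plan pays $300 − $300 = $0.
Bill 2, $2,643: deductible takes $1,000, $1,643 remains; coinsurance $1,643 × 50% = $821.50. Member pays $1,821.50; OOP now $2,121.50. Plan pays $2,643 − $1,821.50 = $821.50.
Bill 3, $13,511: 50% coinsurance on $13,511 = $6,755.50. That would push OOP to $8,877, over the $4,925 cap, so member pays $4,925 − $2,121.50 = $2,803.50. Plan pays $13,511 − $2,803.50 = $10,707.50.
Bill 4, $4,134: deductible met; 50% of $4,134 = $2,067. Adding that to $4,925 gives $6,992, past the $4,925 cap; member pays only $4,925 − $4,925 = $0. Plan pays $4,134 − $0 = $4,134.
Insurer total: $0 + $821.50 + $10,707.50 + $4,134 = $15,663.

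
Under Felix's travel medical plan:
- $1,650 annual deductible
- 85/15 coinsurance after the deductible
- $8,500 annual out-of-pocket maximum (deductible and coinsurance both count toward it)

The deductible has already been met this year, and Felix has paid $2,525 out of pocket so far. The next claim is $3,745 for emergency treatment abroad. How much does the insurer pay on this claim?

$3,183.25

The deductible is already satisfied, so the full bill goes to coinsurance.
15% of $3,745 = $561.75 falls to the traveler.
Total out-of-pocket so far would be $2,525 + $561.75 = $3,086.75, below the $8,500 cap — no reduction.
The plan picks up $3,745 − $561.75 = $3,183.25.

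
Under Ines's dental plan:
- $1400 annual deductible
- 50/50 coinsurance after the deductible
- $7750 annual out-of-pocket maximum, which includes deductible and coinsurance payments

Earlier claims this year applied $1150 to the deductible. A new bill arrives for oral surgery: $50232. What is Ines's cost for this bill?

Remaining deductible: $1400 − $1150 = $250.
That leaves $50232 − $250 = $49982 for coinsurance.
50% of $49982 = $24991 falls to the patient.
That puts the patient's cost at $250 + $24991 = $25241 before any cap.
That would bring total out-of-pocket to $26391, past the $7750 cap. The patient is capped at $7750 − $1150 = $6600 on this claim.

$6600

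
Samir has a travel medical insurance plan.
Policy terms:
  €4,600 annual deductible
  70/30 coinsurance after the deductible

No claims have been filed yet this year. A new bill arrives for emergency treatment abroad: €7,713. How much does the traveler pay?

€5,533.90

Deductible not yet touched, so the first €4,600 of the bill goes to the deductible.
After the €4,600 deductible portion, €7,713 − €4,600 = €3,113 is subject to coinsurance.
30% of €3,113 = €933.90 falls to the traveler.
That puts the traveler's cost at €4,600 + €933.90 = €5,533.90.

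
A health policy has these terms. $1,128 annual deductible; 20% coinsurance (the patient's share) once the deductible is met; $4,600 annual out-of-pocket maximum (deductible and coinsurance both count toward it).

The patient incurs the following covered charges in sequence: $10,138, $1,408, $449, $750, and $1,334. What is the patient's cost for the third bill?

#1 ($10,138): deductible takes $1,128, $9,010 remains; 20% of $9,010 = $1,802. Cost to patient: $2,930. OOP to date $2,930.
#2 ($1,408): deductible met; 20% of $1,408 = $281.60. Patient pays $281.60; OOP now $3,211.60.
#3 ($449): deductible already satisfied, so patient's share is 20% × $449 = $89.80. Cost to patient: $89.80. OOP to date $3,301.40.

$89.80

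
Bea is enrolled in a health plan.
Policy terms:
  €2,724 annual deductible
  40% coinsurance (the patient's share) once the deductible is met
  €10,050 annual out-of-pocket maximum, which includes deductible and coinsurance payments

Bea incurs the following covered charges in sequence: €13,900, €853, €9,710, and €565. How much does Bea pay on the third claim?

Claim 1 — €13,900: deductible takes €2,724, €11,176 remains; 40% of €11,176 = €4,470.40. Cost to patient: €7,194.40. OOP to date €7,194.40.
Claim 2 — €853: deductible met; 40% of €853 = €341.20. Patient pays €341.20; OOP now €7,535.60.
Claim 3 — €9,710: deductible already satisfied, so patient's share is 40% × €9,710 = €3,884. OOP would hit €11,419.60 > €10,050, so the cap limits the patient to €10,050 − €7,535.60 = €2,514.40.

€2,514.40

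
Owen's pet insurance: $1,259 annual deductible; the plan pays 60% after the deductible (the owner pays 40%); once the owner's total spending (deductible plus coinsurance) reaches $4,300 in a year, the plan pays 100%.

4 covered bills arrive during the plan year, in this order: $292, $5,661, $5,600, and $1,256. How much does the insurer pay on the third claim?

Bill 1, $292: entire amount goes to the deductible. Owner owes $292 (running OOP $292). Insurer: $292 − $292 = $0.
Bill 2, $5,661: deductible takes $967, $4,694 remains; owner's 40% is $1,877.60. Cost to owner: $2,844.60. OOP to date $3,136.60. Insurer: $5,661 − $2,844.60 = $2,816.40.
Bill 3, $5,600: 40% coinsurance on $5,600 = $2,240. Adding that to $3,136.60 gives $5,376.60, past the $4,300 cap; owner pays only $4,300 − $3,136.60 = $1,163.40. Insurer: $5,600 − $1,163.40 = $4,436.60.

$4,436.60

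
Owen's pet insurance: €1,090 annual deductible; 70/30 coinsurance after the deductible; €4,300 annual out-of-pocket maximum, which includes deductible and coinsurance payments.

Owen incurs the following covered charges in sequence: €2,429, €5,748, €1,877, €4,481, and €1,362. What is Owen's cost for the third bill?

€563.10

Claim 1 — €2,429: €1,090 finishes the deductible; €1,339 goes to coinsurance; coinsurance €1,339 × 30% = €401.70. Cost to owner: €1,491.70. OOP to date €1,491.70.
Claim 2 — €5,748: deductible already satisfied, so owner's share is 30% × €5,748 = €1,724.40. Owner owes €1,724.40 (running OOP €3,216.10).
Claim 3 — €1,877: 30% coinsurance on €1,877 = €563.10. Owner owes €563.10 (running OOP €3,779.20).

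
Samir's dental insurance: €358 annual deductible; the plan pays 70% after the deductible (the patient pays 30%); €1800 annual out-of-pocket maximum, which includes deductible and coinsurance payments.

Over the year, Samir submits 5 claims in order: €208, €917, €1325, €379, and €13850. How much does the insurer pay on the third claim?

€927.50

Claim 1 — €208: all of it applies to the deductible. Cost to patient: €208. OOP to date €208. Insurer: €208 − €208 = €0.
Claim 2 — €917: €150 to deductible, leaving €767; patient's 30% is €230.10. Cost to patient: €380.10. OOP to date €588.10. Plan pays €917 − €380.10 = €536.90.
Claim 3 — €1325: deductible already satisfied, so patient's share is 30% × €1325 = €397.50. Cost to patient: €397.50. OOP to date €985.60. Insurer: €1325 − €397.50 = €927.50.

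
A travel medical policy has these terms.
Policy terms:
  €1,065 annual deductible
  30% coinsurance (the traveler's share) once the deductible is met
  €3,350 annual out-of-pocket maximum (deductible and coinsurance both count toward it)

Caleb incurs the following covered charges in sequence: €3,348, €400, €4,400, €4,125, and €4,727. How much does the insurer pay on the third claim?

Bill 1, €3,348: €1,065 finishes the deductible; €2,283 goes to coinsurance; traveler's 30% is €684.90. Cost to traveler: €1,749.90. OOP to date €1,749.90. Plan pays €3,348 − €1,749.90 = €1,598.10.
Bill 2, €400: deductible met; 30% of €400 = €120. Traveler pays €120; OOP now €1,869.90. Plan pays €400 − €120 = €280.
Bill 3, €4,400: deductible met; 30% of €4,400 = €1,320. Traveler owes €1,320 (running OOP €3,189.90). Insurer: €4,400 − €1,320 = €3,080.

€3,080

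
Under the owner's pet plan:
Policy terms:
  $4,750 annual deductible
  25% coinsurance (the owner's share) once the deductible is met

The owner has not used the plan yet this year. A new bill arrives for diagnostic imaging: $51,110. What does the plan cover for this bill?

$34,770

The full $4,750 deductible is still open; $4,750 of this bill applies to it.
That leaves $51,110 − $4,750 = $46,360 for coinsurance.
Owner's 25% share of $46,360 is $11,590.
So the owner owes $4,750 + $11,590 = $16,340.
The insurer covers the remainder: $51,110 − $16,340 = $34,770.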